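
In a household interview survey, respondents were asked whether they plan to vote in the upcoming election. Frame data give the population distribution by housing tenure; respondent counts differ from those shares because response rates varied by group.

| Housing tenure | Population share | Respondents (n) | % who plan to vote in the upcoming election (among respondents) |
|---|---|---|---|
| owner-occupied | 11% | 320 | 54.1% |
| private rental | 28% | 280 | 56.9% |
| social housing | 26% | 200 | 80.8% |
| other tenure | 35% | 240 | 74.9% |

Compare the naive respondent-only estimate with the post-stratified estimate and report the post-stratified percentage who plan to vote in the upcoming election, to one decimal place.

Without adjustment, the pooled respondent share is:
  (320/1040)×54.1 + (280/1040)×56.9 + (200/1040)×80.8 + (240/1040)×74.9 = 64.7885%
Post-stratifying to population shares instead:
  0.11×54.1 + 0.28×56.9 + 0.26×80.8 + 0.35×74.9 = 69.106%

69.1%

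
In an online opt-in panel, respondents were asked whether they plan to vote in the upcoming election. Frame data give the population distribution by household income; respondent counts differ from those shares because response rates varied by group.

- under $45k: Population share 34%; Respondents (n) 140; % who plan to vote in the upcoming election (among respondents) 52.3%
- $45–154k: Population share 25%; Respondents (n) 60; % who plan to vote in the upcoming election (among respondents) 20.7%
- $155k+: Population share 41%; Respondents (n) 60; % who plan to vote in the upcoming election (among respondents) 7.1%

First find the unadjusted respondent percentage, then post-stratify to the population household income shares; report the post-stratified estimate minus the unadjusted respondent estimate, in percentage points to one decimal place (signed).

Naive respondent-only estimate (weights = respondent counts):
  (140/260)×52.3 + (60/260)×20.7 + (60/260)×7.1 = 34.5769%
Post-stratified estimate weights by population shares:
  0.34×52.3 + 0.25×20.7 + 0.41×7.1 = 25.868%
Difference = 25.868 − 34.5769 = -8.7089 pp.

-8.7 percentage points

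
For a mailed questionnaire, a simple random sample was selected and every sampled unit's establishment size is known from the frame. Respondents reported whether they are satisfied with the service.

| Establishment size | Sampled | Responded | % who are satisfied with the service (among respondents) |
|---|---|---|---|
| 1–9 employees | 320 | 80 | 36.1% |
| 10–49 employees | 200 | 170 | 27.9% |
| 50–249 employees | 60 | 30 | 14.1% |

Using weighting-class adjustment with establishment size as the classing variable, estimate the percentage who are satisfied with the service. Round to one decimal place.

31.0%

Class response rates: 1–9 employees 80/320 = 25%, 10–49 employees 170/200 = 85%, 50–249 employees 30/60 = 50%.
Weighting each respondent by the inverse class response rate inflates each class back to its sampled size, so the class weight is n_sampled:
  1–9 employees: 320 × 36.1 = 11,552
  10–49 employees: 200 × 27.9 = 5580
  50–249 employees: 60 × 14.1 = 846
Adjusted estimate = 17,978 / 580 = 30.9966 → 31.0%.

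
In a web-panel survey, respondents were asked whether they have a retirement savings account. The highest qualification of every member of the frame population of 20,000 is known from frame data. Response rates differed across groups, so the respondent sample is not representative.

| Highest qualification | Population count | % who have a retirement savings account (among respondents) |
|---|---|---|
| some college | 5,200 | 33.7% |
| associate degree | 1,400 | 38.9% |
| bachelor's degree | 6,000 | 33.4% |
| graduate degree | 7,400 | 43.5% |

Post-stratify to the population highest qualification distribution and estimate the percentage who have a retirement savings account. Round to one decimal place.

Each cell contributes population-share × respondent value:
  some college: (5,200/20,000) × 33.7 = 8.762
  associate degree: (1,400/20,000) × 38.9 = 2.723
  bachelor's degree: (6,000/20,000) × 33.4 = 10.02
  graduate degree: (7,400/20,000) × 43.5 = 16.095
Post-stratified estimate = 37.6 → 37.6%.

37.6%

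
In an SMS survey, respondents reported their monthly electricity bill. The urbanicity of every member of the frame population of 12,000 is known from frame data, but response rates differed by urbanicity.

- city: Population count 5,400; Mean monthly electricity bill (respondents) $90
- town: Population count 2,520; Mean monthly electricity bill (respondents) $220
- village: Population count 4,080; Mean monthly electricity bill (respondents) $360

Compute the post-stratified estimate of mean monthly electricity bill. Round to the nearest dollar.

$209

Each cell contributes population-share × respondent value:
  city: (5,400/12,000) × 90 = 40.5
  town: (2,520/12,000) × 220 = 46.2
  village: (4,080/12,000) × 360 = 122.4
Post-stratified estimate = 209.1 → $209.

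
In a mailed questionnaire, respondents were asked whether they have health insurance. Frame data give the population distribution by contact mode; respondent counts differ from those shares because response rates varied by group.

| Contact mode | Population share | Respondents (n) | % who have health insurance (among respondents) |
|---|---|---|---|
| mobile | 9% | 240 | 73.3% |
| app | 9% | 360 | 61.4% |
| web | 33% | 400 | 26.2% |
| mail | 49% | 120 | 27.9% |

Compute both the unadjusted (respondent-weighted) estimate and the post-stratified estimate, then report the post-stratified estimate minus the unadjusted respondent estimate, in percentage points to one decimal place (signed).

Without adjustment, the pooled respondent share is:
  (240/1120)×73.3 + (360/1120)×61.4 + (400/1120)×26.2 + (120/1120)×27.9 = 47.7893%
Reweighting by population contact mode shares:
  0.09×73.3 + 0.09×61.4 + 0.33×26.2 + 0.49×27.9 = 34.44%
Difference = 34.44 − 47.7893 = -13.3493 pp.

-13.3 percentage points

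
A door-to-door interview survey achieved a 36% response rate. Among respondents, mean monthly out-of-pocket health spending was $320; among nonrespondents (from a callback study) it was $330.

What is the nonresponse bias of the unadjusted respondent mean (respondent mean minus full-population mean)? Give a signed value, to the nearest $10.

Nonresponse fraction = 1 − 0.36 = 0.64.
Bias = (nonresponse fraction) × (respondent mean − nonrespondent mean)
     = 0.64 × (320 − 330) = 0.64 × -10 = -6.4.

-$10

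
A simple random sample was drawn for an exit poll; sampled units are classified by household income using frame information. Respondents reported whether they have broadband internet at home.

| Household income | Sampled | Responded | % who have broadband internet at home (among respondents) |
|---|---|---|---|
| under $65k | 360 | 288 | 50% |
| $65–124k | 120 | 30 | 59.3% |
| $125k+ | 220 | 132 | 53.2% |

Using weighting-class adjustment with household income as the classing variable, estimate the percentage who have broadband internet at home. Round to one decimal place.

52.6%

Class response rates: under $65k 288/360 = 80%, $65–124k 30/120 = 25%, $125k+ 132/220 = 60%.
Each respondent's weight = sampled/responded in their class; summing within a class gives n_sampled, so:
  under $65k: 360 × 50 = 18,000
  $65–124k: 120 × 59.3 = 7116
  $125k+: 220 × 53.2 = 11,704
Adjusted estimate = 36,820 / 700 = 52.6 → 52.6%.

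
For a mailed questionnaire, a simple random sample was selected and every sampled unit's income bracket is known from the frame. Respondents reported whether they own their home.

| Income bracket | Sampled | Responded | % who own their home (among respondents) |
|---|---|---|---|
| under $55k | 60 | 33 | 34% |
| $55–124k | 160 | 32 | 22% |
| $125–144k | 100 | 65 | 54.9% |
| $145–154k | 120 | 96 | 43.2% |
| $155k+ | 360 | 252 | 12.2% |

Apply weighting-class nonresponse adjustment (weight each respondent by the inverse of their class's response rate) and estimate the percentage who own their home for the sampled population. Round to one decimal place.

25.8%

Class response rates: under $55k 33/60 = 55%, $55–124k 32/160 = 20%, $125–144k 65/100 = 65%, $145–154k 96/120 = 80%, $155k+ 252/360 = 70%.
With weight = n_sampled/n_responded per class, the weighted class total is n_sampled:
  under $55k: 60 × 34 = 2040
  $55–124k: 160 × 22 = 3520
  $125–144k: 100 × 54.9 = 5490
  $145–154k: 120 × 43.2 = 5184
  $155k+: 360 × 12.2 = 4392
Adjusted estimate = 20,626 / 800 = 25.7825 → 25.8%.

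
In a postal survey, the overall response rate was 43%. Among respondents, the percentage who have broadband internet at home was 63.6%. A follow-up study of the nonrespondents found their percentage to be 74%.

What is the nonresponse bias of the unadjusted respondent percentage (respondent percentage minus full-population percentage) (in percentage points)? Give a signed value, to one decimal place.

-5.9 percentage points

Nonresponse fraction = 1 − 0.43 = 0.57.
Bias = (nonresponse fraction) × (respondent percentage − nonrespondent percentage)
     = 0.57 × (63.6 − 74) = 0.57 × -10.4 = -5.928.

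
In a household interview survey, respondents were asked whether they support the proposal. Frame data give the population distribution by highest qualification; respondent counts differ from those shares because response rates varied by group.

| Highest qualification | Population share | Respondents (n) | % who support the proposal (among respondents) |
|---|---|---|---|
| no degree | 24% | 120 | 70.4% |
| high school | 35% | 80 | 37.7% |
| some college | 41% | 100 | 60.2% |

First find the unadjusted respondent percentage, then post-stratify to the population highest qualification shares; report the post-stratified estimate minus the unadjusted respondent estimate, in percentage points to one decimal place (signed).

-3.5 percentage points

Naive respondent-only estimate (weights = respondent counts):
  (120/300)×70.4 + (80/300)×37.7 + (100/300)×60.2 = 58.28%
Reweighting by population highest qualification shares:
  0.24×70.4 + 0.35×37.7 + 0.41×60.2 = 54.773%
Difference = 54.773 − 58.28 = -3.507 pp.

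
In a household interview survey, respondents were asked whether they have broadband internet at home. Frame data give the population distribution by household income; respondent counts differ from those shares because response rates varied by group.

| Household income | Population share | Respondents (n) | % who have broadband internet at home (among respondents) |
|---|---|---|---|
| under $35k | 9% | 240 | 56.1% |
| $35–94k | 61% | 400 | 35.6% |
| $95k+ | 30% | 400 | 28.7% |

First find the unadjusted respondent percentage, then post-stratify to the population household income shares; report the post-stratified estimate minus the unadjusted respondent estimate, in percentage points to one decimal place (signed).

-2.3 percentage points

Naive respondent-only estimate (weights = respondent counts):
  (240/1040)×56.1 + (400/1040)×35.6 + (400/1040)×28.7 = 37.6769%
Post-stratifying to population shares instead:
  0.09×56.1 + 0.61×35.6 + 0.3×28.7 = 35.375%
Difference = 35.375 − 37.6769 = -2.3019 pp.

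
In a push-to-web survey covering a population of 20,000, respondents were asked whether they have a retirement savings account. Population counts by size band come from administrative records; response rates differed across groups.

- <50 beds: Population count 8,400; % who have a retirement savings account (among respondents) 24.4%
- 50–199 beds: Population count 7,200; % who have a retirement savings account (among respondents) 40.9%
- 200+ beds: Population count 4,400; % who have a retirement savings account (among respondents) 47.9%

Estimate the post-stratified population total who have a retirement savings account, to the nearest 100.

7,100

Estimated count per cell = population count × respondent percentage:
  <50 beds: 8,400 × 24.4% = 2049.6
  50–199 beds: 7,200 × 40.9% = 2944.8
  200+ beds: 4,400 × 47.9% = 2107.6
Estimated total = 7102 → 7,100.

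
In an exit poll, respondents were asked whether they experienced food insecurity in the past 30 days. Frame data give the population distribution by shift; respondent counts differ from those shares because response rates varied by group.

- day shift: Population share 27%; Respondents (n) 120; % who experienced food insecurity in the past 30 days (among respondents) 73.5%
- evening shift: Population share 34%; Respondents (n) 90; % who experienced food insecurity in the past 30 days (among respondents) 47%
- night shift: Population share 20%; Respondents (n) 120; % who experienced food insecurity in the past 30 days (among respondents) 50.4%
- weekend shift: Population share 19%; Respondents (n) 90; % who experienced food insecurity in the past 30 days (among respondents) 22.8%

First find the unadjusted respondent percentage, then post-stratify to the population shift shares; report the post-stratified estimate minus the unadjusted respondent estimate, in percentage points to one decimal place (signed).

-0.1 percentage points

Naive respondent-only estimate (weights = respondent counts):
  (120/420)×73.5 + (90/420)×47 + (120/420)×50.4 + (90/420)×22.8 = 50.3571%
Reweighting by population shift shares:
  0.27×73.5 + 0.34×47 + 0.2×50.4 + 0.19×22.8 = 50.237%
Difference = 50.237 − 50.3571 = -0.1201 pp.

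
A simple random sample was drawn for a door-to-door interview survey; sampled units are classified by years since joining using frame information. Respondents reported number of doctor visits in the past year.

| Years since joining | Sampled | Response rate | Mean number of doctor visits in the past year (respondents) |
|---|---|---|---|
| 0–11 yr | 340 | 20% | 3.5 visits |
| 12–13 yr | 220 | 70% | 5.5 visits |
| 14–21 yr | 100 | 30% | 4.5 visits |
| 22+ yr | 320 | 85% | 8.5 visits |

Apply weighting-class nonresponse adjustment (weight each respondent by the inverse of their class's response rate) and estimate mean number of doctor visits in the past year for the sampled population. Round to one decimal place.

5.7

Weighting each respondent by the inverse class response rate inflates each class back to its sampled size, so the class weight is n_sampled:
  0–11 yr: 340 × 3.5 = 1190
  12–13 yr: 220 × 5.5 = 1210
  14–21 yr: 100 × 4.5 = 450
  22+ yr: 320 × 8.5 = 2720
Adjusted estimate = 5570 / 980 = 5.68367 → 5.7.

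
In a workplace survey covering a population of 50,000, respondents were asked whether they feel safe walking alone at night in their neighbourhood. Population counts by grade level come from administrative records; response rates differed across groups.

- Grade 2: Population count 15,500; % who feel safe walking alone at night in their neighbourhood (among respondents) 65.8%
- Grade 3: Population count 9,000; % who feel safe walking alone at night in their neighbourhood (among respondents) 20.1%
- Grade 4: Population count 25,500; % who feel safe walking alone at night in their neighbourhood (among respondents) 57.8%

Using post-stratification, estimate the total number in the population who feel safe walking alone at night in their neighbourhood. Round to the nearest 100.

Estimated count per cell = population count × respondent percentage:
  Grade 2: 15,500 × 65.8% = 10,199
  Grade 3: 9,000 × 20.1% = 1809
  Grade 4: 25,500 × 57.8% = 14,739
Estimated total = 26,747 → 26,700.

26,700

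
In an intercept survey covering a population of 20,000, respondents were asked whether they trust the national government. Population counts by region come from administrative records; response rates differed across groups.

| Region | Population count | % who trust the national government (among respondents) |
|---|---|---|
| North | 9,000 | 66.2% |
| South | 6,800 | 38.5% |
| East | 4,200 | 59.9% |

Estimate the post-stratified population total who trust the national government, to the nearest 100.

11,100

Estimated count per cell = population count × respondent percentage:
  North: 9,000 × 66.2% = 5958
  South: 6,800 × 38.5% = 2618
  East: 4,200 × 59.9% = 2515.8
Estimated total = 11091.8 → 11,100.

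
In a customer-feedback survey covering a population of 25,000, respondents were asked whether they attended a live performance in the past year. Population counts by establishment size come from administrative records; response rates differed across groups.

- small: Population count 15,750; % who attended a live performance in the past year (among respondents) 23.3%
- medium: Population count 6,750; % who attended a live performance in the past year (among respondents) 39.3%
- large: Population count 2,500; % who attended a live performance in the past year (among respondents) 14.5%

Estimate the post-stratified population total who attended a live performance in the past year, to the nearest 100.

Each cell contributes its population count × the respondent rate:
  small: 15,750 × 23.3% = 3669.75
  medium: 6,750 × 39.3% = 2652.75
  large: 2,500 × 14.5% = 362.5
Estimated total = 6685 → 6,700.

6,700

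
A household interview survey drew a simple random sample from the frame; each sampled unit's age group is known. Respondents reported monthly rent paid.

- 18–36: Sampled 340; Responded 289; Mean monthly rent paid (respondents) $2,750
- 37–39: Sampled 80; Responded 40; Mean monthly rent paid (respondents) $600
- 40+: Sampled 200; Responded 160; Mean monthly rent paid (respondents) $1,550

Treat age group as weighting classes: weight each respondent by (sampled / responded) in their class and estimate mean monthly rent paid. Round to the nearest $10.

Class response rates: 18–36 289/340 = 85%, 37–39 40/80 = 50%, 40+ 160/200 = 80%.
With weight = n_sampled/n_responded per class, the weighted class total is n_sampled:
  18–36: 340 × 2750 = 935,000
  37–39: 80 × 600 = 48,000
  40+: 200 × 1550 = 310,000
Adjusted estimate = 1,293,000 / 620 = 2085.48 → $2,090.

$2,090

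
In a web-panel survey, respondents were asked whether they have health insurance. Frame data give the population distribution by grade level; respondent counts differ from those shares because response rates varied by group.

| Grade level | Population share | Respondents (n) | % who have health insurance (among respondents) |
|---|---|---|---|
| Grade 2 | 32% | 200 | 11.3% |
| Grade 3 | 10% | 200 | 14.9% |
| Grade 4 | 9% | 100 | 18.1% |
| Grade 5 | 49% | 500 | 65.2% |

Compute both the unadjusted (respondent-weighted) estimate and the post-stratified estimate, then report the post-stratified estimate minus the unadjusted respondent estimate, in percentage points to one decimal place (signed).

Naive respondent-only estimate (weights = respondent counts):
  (200/1000)×11.3 + (200/1000)×14.9 + (100/1000)×18.1 + (500/1000)×65.2 = 39.65%
Post-stratifying to population shares instead:
  0.32×11.3 + 0.1×14.9 + 0.09×18.1 + 0.49×65.2 = 38.683%
Difference = 38.683 − 39.65 = -0.967 pp.

-1.0 percentage points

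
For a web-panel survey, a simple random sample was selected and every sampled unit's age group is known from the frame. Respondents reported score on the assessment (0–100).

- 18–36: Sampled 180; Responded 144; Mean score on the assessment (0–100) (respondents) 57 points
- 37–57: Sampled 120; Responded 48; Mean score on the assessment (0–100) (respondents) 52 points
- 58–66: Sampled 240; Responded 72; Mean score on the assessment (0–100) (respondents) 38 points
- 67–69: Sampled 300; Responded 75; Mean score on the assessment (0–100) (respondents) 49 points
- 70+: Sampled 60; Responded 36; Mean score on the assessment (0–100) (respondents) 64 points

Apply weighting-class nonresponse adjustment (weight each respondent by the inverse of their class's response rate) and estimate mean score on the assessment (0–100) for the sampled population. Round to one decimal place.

Response rates by class: 18–36 144/180 = 80%, 37–57 48/120 = 40%, 58–66 72/240 = 30%, 67–69 75/300 = 25%, 70+ 36/60 = 60%.
Inverse-response-rate weighting restores each class to its sampled count, so class totals weight by n_sampled:
  18–36: 180 × 57 = 10,260
  37–57: 120 × 52 = 6240
  58–66: 240 × 38 = 9120
  67–69: 300 × 49 = 14,700
  70+: 60 × 64 = 3840
Adjusted estimate = 44,160 / 900 = 49.0667 → 49.1.

49.1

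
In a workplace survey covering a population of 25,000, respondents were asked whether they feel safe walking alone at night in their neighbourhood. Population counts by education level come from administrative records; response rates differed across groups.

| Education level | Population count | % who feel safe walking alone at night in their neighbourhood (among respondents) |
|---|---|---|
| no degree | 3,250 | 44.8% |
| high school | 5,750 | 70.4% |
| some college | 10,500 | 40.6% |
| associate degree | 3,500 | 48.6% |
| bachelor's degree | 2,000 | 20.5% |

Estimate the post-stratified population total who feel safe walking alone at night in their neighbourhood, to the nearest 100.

11,900

Apply each group's respondent rate to its population count:
  no degree: 3,250 × 44.8% = 1456
  high school: 5,750 × 70.4% = 4048
  some college: 10,500 × 40.6% = 4263
  associate degree: 3,500 × 48.6% = 1701
  bachelor's degree: 2,000 × 20.5% = 410
Estimated total = 11,878 → 11,900.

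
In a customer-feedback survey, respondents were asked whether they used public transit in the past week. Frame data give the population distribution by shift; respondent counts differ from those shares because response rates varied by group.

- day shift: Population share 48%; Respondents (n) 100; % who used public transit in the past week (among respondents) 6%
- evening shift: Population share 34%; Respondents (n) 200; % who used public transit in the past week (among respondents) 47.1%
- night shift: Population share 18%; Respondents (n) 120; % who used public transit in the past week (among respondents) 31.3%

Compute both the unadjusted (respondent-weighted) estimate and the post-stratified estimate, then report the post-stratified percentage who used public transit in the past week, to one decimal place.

24.5%

Naive respondent-only estimate (weights = respondent counts):
  (100/420)×6 + (200/420)×47.1 + (120/420)×31.3 = 32.8%
Reweighting by population shift shares:
  0.48×6 + 0.34×47.1 + 0.18×31.3 = 24.528%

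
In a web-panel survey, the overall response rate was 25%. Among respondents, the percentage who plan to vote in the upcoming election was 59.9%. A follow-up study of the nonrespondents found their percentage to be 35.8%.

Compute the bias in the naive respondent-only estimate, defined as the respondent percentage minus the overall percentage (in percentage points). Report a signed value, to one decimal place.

+18.1 percentage points

Nonresponse fraction = 1 − 0.25 = 0.75.
Bias = (nonresponse fraction) × (respondent percentage − nonrespondent percentage)
     = 0.75 × (59.9 − 35.8) = 0.75 × 24.1 = 18.075.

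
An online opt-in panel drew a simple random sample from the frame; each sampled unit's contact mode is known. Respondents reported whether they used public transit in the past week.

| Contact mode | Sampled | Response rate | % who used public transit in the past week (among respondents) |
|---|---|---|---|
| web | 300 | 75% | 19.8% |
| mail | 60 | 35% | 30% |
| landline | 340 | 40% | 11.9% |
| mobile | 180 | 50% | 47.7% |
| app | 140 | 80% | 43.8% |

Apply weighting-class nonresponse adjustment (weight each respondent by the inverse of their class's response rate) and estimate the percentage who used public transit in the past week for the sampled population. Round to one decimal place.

Inverse-response-rate weighting restores each class to its sampled count, so class totals weight by n_sampled:
  web: 300 × 19.8 = 5940
  mail: 60 × 30 = 1800
  landline: 340 × 11.9 = 4046
  mobile: 180 × 47.7 = 8586
  app: 140 × 43.8 = 6132
Adjusted estimate = 26,504 / 1,020 = 25.9843 → 26.0%.

26.0%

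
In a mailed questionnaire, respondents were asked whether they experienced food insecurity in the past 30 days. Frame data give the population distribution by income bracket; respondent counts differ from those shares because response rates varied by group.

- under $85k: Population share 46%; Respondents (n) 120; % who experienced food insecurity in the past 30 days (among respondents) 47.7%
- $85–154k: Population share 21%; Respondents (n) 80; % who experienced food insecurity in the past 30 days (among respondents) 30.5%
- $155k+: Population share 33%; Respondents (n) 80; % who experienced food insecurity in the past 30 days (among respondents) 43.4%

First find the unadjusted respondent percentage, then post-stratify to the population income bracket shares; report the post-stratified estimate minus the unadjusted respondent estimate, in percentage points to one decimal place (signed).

+1.1 percentage points

Naive respondent-only estimate (weights = respondent counts):
  (120/280)×47.7 + (80/280)×30.5 + (80/280)×43.4 = 41.5571%
Post-stratifying to population shares instead:
  0.46×47.7 + 0.21×30.5 + 0.33×43.4 = 42.669%
Difference = 42.669 − 41.5571 = 1.1119 pp.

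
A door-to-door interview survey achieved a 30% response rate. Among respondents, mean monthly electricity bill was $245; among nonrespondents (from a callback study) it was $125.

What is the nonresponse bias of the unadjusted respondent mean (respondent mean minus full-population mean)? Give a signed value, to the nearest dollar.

+$84

Nonresponse fraction = 1 − 0.3 = 0.7.
Bias = (nonresponse fraction) × (respondent mean − nonrespondent mean)
     = 0.7 × (245 − 125) = 0.7 × 120 = 84.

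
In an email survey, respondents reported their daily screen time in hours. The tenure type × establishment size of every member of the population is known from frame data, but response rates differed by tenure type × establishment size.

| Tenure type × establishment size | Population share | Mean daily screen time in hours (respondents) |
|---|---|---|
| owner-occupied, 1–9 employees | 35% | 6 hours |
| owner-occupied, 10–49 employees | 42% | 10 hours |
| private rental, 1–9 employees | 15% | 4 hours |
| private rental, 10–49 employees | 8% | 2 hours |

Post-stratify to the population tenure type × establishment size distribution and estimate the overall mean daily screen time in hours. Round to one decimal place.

7.1

Reweight to the known tenure type × establishment size distribution:
  owner-occupied, 1–9 employees: 0.35 × 6 = 2.1
  owner-occupied, 10–49 employees: 0.42 × 10 = 4.2
  private rental, 1–9 employees: 0.15 × 4 = 0.6
  private rental, 10–49 employees: 0.08 × 2 = 0.16
Post-stratified estimate = 7.06 → 7.1.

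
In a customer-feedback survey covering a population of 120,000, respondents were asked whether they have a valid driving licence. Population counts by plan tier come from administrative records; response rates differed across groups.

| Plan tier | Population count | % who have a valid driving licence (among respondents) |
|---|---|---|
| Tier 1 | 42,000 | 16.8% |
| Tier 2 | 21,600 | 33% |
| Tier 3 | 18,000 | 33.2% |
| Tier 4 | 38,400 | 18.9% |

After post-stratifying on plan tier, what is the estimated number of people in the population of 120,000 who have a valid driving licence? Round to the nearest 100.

27,400

Each cell contributes its population count × the respondent rate:
  Tier 1: 42,000 × 16.8% = 7056
  Tier 2: 21,600 × 33% = 7128
  Tier 3: 18,000 × 33.2% = 5976
  Tier 4: 38,400 × 18.9% = 7257.6
Estimated total = 27417.6 → 27,400.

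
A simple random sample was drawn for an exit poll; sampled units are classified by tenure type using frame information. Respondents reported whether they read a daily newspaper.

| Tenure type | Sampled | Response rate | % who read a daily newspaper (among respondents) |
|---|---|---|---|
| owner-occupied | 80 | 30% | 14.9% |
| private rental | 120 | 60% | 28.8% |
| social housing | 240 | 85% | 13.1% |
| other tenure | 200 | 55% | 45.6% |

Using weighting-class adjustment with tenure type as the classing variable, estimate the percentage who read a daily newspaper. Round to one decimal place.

26.4%

With weight = n_sampled/n_responded per class, the weighted class total is n_sampled:
  owner-occupied: 80 × 14.9 = 1192
  private rental: 120 × 28.8 = 3456
  social housing: 240 × 13.1 = 3144
  other tenure: 200 × 45.6 = 9120
Adjusted estimate = 16,912 / 640 = 26.425 → 26.4%.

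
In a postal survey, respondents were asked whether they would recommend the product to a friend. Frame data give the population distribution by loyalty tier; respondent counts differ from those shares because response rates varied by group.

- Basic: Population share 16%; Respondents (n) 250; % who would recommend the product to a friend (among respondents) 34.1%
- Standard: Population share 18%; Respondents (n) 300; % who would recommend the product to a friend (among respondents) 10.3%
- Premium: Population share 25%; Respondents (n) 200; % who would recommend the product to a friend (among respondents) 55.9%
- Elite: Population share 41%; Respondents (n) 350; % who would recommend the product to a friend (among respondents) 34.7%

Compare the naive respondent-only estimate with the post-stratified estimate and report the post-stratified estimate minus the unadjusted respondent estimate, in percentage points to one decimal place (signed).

+3.7 percentage points

Unadjusted (pooled respondent) estimate weights by respondent counts:
  (250/1100)×34.1 + (300/1100)×10.3 + (200/1100)×55.9 + (350/1100)×34.7 = 31.7636%
Post-stratifying to population shares instead:
  0.16×34.1 + 0.18×10.3 + 0.25×55.9 + 0.41×34.7 = 35.512%
Difference = 35.512 − 31.7636 = 3.7484 pp.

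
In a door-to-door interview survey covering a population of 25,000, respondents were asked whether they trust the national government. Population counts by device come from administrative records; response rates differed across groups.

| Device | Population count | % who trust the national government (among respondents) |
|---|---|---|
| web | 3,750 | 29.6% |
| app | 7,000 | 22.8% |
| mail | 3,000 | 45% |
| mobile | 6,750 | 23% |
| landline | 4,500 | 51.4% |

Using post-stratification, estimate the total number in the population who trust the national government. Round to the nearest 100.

7,900

Apply each group's respondent rate to its population count:
  web: 3,750 × 29.6% = 1110
  app: 7,000 × 22.8% = 1596
  mail: 3,000 × 45% = 1350
  mobile: 6,750 × 23% = 1552.5
  landline: 4,500 × 51.4% = 2313
Estimated total = 7921.5 → 7,900.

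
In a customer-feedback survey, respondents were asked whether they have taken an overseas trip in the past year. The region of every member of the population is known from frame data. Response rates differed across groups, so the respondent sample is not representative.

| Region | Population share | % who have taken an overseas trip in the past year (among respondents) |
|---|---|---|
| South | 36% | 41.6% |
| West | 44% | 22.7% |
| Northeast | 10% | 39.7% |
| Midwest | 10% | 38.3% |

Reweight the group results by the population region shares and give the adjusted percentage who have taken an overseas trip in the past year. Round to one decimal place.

Weight each group's respondent value by its population share:
  South: 0.36 × 41.6 = 14.976
  West: 0.44 × 22.7 = 9.988
  Northeast: 0.1 × 39.7 = 3.97
  Midwest: 0.1 × 38.3 = 3.83
Post-stratified estimate = 32.764 → 32.8%.

32.8%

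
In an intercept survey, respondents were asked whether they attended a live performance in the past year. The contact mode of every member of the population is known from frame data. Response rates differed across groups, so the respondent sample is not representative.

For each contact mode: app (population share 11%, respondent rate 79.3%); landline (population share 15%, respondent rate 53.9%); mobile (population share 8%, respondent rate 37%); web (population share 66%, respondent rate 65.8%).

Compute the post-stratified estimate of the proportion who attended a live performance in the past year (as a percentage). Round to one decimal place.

63.2%

Reweight to the known contact mode distribution:
  app: 0.11 × 79.3 = 8.723
  landline: 0.15 × 53.9 = 8.085
  mobile: 0.08 × 37 = 2.96
  web: 0.66 × 65.8 = 43.428
Post-stratified estimate = 63.196 → 63.2%.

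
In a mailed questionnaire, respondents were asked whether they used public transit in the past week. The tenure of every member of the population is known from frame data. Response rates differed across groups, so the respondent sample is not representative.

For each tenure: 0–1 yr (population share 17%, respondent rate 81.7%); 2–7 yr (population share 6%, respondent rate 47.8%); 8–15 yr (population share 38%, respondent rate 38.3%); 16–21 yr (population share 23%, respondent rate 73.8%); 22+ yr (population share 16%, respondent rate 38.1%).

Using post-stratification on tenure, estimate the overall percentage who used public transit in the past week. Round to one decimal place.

54.4%

Each cell contributes population-share × respondent value:
  0–1 yr: 0.17 × 81.7 = 13.889
  2–7 yr: 0.06 × 47.8 = 2.868
  8–15 yr: 0.38 × 38.3 = 14.554
  16–21 yr: 0.23 × 73.8 = 16.974
  22+ yr: 0.16 × 38.1 = 6.096
Post-stratified estimate = 54.381 → 54.4%.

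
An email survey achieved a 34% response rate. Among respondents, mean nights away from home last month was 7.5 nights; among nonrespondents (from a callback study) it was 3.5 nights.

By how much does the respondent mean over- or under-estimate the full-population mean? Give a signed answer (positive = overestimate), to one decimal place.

+2.6

Nonresponse fraction = 1 − 0.34 = 0.66.
Bias = (nonresponse fraction) × (respondent mean − nonrespondent mean)
     = 0.66 × (7.5 − 3.5) = 0.66 × 4 = 2.64.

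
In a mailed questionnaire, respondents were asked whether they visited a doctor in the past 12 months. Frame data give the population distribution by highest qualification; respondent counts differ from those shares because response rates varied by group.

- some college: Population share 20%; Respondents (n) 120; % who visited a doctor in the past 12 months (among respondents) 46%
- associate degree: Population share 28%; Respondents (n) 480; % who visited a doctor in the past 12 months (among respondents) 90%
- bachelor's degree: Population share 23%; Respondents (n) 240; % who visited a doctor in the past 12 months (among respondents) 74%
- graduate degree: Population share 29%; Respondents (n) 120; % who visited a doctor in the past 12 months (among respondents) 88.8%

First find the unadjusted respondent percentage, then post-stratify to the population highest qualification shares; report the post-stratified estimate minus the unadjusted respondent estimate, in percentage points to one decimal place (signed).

Unadjusted (pooled respondent) estimate weights by respondent counts:
  (120/960)×46 + (480/960)×90 + (240/960)×74 + (120/960)×88.8 = 80.35%
Reweighting by population highest qualification shares:
  0.2×46 + 0.28×90 + 0.23×74 + 0.29×88.8 = 77.172%
Difference = 77.172 − 80.35 = -3.178 pp.

-3.2 percentage points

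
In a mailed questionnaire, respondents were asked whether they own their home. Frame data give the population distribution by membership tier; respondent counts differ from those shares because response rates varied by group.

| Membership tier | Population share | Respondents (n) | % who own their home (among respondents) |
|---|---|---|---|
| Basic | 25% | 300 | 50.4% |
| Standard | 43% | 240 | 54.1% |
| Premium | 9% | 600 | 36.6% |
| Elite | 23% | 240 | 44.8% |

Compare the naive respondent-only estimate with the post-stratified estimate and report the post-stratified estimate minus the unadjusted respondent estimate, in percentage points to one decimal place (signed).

Unadjusted (pooled respondent) estimate weights by respondent counts:
  (300/1380)×50.4 + (240/1380)×54.1 + (600/1380)×36.6 + (240/1380)×44.8 = 44.0696%
Post-stratifying to population shares instead:
  0.25×50.4 + 0.43×54.1 + 0.09×36.6 + 0.23×44.8 = 49.461%
Difference = 49.461 − 44.0696 = 5.3914 pp.

+5.4 percentage points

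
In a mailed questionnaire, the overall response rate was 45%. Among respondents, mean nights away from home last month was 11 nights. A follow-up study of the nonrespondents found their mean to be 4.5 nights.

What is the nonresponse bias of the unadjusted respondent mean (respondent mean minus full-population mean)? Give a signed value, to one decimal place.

+3.6

Nonresponse fraction = 1 − 0.45 = 0.55.
Bias = (nonresponse fraction) × (respondent mean − nonrespondent mean)
     = 0.55 × (11 − 4.5) = 0.55 × 6.5 = 3.575.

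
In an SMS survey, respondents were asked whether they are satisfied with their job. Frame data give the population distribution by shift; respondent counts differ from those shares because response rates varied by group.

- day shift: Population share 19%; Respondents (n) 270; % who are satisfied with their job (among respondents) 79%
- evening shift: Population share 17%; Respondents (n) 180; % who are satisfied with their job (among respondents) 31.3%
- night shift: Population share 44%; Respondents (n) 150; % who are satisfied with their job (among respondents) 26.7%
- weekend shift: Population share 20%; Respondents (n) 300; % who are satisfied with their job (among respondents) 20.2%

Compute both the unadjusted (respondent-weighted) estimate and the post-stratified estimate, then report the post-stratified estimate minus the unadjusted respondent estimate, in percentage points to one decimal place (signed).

Naive respondent-only estimate (weights = respondent counts):
  (270/900)×79 + (180/900)×31.3 + (150/900)×26.7 + (300/900)×20.2 = 41.1433%
Post-stratifying to population shares instead:
  0.19×79 + 0.17×31.3 + 0.44×26.7 + 0.2×20.2 = 36.119%
Difference = 36.119 − 41.1433 = -5.0243 pp.

-5.0 percentage points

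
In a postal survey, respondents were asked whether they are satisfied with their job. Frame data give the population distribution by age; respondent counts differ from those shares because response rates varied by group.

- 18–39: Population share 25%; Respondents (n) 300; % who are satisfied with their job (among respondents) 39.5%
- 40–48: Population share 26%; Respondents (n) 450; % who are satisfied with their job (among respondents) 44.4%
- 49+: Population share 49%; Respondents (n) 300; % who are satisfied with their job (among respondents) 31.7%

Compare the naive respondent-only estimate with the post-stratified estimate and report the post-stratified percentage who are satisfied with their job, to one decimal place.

Naive respondent-only estimate (weights = respondent counts):
  (300/1050)×39.5 + (450/1050)×44.4 + (300/1050)×31.7 = 39.3714%
Post-stratified estimate weights by population shares:
  0.25×39.5 + 0.26×44.4 + 0.49×31.7 = 36.952%

37.0%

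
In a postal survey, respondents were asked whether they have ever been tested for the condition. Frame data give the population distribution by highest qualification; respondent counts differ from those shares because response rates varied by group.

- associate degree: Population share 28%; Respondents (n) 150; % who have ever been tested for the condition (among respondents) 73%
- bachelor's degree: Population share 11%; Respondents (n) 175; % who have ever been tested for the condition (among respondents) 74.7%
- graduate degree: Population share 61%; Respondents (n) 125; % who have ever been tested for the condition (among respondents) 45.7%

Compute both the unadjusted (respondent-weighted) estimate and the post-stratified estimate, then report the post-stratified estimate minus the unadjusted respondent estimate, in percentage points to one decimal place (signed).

Without adjustment, the pooled respondent share is:
  (150/450)×73 + (175/450)×74.7 + (125/450)×45.7 = 66.0778%
Post-stratified estimate weights by population shares:
  0.28×73 + 0.11×74.7 + 0.61×45.7 = 56.534%
Difference = 56.534 − 66.0778 = -9.5438 pp.

-9.5 percentage points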